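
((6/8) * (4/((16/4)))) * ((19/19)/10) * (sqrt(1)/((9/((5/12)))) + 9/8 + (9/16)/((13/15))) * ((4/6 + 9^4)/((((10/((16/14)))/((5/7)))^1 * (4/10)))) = 201239755/1100736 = 182.82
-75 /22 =-3.41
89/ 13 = 6.85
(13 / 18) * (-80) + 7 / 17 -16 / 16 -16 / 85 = -44794 / 765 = -58.55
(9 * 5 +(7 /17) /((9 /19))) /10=3509 /765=4.59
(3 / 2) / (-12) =-1 / 8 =-0.12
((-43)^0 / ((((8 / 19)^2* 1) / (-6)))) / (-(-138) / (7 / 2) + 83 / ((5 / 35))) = -7581 / 138976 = -0.05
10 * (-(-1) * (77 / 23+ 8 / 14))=6310 / 161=39.19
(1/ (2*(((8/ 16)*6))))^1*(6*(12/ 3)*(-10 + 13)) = 12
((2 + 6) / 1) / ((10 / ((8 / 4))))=8 / 5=1.60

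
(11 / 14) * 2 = 11 / 7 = 1.57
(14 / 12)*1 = 7 / 6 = 1.17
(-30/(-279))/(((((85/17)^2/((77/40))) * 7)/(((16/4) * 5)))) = 11/465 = 0.02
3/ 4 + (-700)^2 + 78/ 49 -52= 96030267/ 196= 489950.34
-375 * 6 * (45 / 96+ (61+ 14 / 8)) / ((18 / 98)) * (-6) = 4646578.12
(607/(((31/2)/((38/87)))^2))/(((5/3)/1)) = 3506032/12123015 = 0.29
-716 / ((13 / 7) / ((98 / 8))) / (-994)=8771 / 1846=4.75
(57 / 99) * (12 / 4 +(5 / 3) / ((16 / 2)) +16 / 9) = 6821 / 2376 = 2.87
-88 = -88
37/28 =1.32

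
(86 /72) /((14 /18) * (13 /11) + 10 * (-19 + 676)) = 473 /2602084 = 0.00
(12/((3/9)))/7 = 36/7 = 5.14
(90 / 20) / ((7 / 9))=81 / 14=5.79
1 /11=0.09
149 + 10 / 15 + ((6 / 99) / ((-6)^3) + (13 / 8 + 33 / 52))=14078071 / 92664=151.93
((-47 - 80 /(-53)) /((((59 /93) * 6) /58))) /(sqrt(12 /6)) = -2167489 * sqrt(2) /6254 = -490.13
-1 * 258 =-258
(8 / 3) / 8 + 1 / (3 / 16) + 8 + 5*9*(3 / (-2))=-323 / 6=-53.83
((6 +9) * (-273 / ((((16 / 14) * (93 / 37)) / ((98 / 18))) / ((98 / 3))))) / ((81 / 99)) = -3112404295 / 10044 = -309876.97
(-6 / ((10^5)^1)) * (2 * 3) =-9 / 25000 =-0.00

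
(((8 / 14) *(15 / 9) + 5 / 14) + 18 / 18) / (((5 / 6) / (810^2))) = 12728340 / 7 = 1818334.29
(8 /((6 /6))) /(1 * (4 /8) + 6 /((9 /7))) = 48 /31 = 1.55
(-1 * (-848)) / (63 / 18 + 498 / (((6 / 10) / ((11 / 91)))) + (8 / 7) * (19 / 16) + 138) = 38584 / 11065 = 3.49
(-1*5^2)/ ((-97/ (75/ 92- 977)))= -2245225/ 8924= -251.59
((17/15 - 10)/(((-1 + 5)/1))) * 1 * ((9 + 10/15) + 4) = -5453/180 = -30.29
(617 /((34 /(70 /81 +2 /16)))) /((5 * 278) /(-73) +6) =-28871281 /20974464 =-1.38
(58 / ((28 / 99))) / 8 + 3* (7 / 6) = 3263 / 112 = 29.13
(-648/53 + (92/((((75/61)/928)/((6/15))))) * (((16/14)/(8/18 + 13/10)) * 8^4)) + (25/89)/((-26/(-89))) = 2821928277784103/37860550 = 74534793.55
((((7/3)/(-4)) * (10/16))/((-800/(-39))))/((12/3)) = -91/20480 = -0.00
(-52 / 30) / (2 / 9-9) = 78 / 395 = 0.20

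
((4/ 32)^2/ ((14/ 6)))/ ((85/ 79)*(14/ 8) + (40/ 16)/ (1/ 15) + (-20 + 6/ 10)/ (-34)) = 6715/ 40064304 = 0.00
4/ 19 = 0.21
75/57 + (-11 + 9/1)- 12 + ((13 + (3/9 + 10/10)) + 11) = 721/57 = 12.65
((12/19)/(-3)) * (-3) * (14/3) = 56/19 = 2.95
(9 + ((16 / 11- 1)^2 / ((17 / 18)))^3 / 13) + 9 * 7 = 8146734849648 / 113147829509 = 72.00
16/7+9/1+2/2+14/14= 13.29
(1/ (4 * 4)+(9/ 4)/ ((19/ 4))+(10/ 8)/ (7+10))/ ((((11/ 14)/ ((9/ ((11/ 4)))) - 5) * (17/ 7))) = -1389591/ 26345818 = -0.05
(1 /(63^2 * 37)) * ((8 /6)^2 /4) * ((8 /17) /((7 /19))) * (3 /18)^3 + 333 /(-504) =-22446039883 /33972385608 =-0.66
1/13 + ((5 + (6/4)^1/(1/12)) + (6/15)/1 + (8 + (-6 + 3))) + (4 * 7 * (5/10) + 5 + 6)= 3476/65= 53.48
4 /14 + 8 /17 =90 /119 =0.76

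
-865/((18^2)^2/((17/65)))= -2941/1364688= -0.00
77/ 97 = 0.79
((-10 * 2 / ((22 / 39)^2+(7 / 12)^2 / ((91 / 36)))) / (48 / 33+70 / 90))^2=34346467584 / 87740689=391.45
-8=-8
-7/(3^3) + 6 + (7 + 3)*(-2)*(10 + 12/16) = -5650/27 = -209.26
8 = 8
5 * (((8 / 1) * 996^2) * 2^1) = 79361280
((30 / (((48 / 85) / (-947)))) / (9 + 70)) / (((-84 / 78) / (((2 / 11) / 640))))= 1046435 / 6228992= 0.17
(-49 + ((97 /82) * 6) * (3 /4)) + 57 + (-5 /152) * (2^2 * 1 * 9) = 37825 /3116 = 12.14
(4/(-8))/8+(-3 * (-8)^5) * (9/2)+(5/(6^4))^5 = 1617367268303876066357/3656158440062976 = 442367.94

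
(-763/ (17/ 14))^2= 394827.42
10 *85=850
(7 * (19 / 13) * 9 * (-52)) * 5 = -23940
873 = 873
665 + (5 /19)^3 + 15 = 4664245 /6859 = 680.02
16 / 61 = 0.26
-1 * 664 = -664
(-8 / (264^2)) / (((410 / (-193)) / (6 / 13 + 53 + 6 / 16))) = 98237 / 33770880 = 0.00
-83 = -83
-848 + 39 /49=-41513 /49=-847.20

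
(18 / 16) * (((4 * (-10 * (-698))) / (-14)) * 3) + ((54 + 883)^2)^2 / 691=5395774398262 / 4837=1115520859.68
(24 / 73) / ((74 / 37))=12 / 73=0.16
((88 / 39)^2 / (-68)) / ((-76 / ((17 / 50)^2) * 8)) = 2057 / 144495000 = 0.00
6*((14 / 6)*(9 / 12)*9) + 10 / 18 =1711 / 18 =95.06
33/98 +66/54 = 1375/882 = 1.56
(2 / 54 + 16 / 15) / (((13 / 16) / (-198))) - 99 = -71753 / 195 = -367.96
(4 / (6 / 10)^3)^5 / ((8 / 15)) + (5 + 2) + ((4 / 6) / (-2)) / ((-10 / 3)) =195312839590799 / 47829690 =4083506.28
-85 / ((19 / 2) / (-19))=170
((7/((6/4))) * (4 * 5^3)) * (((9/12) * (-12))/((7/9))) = -27000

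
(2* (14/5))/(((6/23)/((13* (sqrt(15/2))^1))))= 2093* sqrt(30)/15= 764.26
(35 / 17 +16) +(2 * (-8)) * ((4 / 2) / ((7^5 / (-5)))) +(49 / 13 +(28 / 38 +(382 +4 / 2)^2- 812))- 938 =10284443370748 / 70572593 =145728.57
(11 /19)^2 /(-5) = -121 /1805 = -0.07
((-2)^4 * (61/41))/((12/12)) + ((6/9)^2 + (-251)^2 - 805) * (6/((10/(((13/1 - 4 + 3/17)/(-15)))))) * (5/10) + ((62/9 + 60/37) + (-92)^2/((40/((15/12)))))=-129025659311/11605050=-11118.06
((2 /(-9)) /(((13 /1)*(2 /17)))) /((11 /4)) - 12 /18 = -0.72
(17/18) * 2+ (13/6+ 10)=253/18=14.06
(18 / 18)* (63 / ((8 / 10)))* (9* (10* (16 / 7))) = 16200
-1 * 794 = -794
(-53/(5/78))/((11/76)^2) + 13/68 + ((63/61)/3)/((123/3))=-4060860448607/102891140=-39467.54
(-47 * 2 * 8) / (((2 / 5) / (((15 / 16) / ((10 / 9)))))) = -6345 / 4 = -1586.25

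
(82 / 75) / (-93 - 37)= -41 / 4875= -0.01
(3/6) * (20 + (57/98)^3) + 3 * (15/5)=35950489/1882384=19.10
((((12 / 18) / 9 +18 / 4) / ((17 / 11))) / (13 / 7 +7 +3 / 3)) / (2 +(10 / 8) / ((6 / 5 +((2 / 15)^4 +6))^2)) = 459471079497248 / 3097394337830553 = 0.15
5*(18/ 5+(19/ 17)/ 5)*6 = 1950/ 17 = 114.71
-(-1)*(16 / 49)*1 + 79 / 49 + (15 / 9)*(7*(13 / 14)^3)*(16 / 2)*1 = 76.67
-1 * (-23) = 23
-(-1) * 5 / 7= 5 / 7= 0.71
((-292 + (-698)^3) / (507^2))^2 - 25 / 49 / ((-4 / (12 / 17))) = 1750255.56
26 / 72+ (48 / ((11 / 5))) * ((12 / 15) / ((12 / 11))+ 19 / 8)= 26999 / 396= 68.18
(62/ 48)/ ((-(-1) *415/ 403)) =12493/ 9960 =1.25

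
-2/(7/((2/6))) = -2/21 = -0.10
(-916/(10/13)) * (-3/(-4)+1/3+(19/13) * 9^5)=-3083105089/30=-102770169.63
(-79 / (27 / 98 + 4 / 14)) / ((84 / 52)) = -14378 / 165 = -87.14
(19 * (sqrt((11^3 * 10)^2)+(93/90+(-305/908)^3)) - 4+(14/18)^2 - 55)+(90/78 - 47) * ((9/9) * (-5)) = 997500945555086509/3941449087680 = 253079.75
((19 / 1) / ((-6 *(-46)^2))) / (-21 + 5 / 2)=19 / 234876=0.00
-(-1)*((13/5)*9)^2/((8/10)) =13689/20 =684.45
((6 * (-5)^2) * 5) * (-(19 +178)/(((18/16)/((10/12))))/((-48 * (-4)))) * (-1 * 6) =123125/36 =3420.14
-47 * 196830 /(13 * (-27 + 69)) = -1541835 /91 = -16943.24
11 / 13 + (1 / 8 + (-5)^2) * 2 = 2657 / 52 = 51.10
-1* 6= -6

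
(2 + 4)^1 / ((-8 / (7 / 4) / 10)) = -105 / 8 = -13.12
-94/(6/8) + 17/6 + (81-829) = -1741/2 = -870.50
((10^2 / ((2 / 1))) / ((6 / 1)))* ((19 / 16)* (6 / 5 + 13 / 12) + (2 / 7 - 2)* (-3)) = 263905 / 4032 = 65.45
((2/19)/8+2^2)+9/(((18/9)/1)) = 647/76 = 8.51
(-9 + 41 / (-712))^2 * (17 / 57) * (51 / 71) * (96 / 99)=12019394689 / 705238314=17.04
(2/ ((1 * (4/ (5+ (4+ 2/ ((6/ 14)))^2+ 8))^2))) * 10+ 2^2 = 3145541/ 324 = 9708.46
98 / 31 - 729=-22501 / 31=-725.84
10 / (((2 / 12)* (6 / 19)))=190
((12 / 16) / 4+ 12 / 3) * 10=335 / 8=41.88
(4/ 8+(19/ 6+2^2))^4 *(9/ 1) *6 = 559682/ 3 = 186560.67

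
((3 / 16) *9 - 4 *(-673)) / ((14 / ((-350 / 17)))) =-1077475 / 272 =-3961.31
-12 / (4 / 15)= -45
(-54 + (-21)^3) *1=-9315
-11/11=-1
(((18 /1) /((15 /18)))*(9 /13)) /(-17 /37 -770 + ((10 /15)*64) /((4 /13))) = -107892 /4558385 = -0.02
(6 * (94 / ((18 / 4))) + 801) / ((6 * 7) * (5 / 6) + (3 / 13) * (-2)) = 36127 / 1347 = 26.82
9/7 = 1.29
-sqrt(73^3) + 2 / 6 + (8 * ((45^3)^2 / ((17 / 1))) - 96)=199290370121 / 51 - 73 * sqrt(73)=3907653692.39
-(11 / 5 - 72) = 349 / 5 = 69.80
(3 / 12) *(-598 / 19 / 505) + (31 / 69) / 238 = -1078822 / 78784545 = -0.01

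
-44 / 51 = -0.86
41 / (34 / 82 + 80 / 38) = 31939 / 1963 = 16.27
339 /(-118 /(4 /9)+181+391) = 678 /613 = 1.11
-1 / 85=-0.01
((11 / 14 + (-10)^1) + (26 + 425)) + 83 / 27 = 168157 / 378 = 444.86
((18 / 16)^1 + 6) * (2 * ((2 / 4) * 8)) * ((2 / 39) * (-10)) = -380 / 13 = -29.23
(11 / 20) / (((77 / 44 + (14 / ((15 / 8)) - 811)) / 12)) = -396 / 48107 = -0.01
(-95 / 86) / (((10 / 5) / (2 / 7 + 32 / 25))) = -2603 / 3010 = -0.86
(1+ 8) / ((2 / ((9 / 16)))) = 81 / 32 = 2.53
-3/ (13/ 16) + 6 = 2.31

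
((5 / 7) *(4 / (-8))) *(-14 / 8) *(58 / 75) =0.48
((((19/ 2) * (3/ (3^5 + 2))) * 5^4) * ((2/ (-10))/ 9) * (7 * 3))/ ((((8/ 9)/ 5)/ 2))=-21375/ 56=-381.70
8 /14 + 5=39 /7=5.57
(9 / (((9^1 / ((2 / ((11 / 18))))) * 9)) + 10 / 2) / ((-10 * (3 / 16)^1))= -472 / 165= -2.86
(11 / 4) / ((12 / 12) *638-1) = 11 / 2548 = 0.00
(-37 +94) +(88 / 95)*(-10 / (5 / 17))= 2423 / 95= 25.51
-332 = -332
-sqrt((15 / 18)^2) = -5 / 6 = -0.83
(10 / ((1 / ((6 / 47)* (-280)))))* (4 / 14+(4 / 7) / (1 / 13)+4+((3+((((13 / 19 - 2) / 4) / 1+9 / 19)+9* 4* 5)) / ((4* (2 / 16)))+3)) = -121616400 / 893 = -136188.58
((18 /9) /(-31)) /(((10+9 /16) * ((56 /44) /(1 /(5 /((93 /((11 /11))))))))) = -528 /5915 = -0.09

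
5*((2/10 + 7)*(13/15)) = 156/5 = 31.20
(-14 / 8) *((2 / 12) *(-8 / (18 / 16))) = 56 / 27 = 2.07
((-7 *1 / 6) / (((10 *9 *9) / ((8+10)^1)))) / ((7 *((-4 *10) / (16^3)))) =256 / 675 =0.38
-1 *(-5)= 5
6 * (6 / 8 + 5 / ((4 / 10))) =159 / 2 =79.50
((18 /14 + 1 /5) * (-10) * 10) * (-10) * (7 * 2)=20800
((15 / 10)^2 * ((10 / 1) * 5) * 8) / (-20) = -45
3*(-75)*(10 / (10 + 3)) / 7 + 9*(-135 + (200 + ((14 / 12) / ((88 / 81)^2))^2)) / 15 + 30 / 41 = 69775939850913 / 4474926776320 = 15.59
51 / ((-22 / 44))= -102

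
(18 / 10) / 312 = 3 / 520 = 0.01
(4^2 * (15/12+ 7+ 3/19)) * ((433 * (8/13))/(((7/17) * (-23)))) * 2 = -7569.98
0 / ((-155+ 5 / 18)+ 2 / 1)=0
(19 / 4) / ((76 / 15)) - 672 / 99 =-3089 / 528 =-5.85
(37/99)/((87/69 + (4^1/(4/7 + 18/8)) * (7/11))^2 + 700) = 0.00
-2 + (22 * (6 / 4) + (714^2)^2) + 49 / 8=259891961653.12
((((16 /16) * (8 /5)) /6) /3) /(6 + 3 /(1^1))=4 /405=0.01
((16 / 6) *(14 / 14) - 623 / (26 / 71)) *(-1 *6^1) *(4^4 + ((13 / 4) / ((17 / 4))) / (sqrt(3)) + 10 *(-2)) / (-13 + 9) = -7816969 / 13 - 132491 *sqrt(3) / 204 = -602430.22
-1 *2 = -2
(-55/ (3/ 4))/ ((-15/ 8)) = 39.11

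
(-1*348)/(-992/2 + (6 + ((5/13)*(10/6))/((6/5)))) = 81432/114535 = 0.71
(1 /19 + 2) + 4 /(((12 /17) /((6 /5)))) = 841 /95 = 8.85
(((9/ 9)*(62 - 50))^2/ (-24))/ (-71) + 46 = 3272/ 71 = 46.08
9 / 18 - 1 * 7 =-13 / 2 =-6.50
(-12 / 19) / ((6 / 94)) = -188 / 19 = -9.89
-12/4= -3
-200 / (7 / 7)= -200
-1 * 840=-840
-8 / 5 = -1.60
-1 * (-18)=18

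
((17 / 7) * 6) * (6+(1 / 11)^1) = 6834 / 77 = 88.75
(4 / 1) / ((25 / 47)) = 188 / 25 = 7.52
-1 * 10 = -10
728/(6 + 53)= 728/59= 12.34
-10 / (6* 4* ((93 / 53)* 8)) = -265 / 8928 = -0.03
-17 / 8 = -2.12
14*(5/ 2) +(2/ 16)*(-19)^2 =641/ 8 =80.12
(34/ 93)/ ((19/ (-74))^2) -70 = -64.45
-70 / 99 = -0.71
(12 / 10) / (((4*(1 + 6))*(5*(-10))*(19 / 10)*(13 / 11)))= -33 / 86450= -0.00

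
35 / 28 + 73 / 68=2.32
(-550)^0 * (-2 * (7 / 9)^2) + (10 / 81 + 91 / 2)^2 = 54595129 / 26244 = 2080.29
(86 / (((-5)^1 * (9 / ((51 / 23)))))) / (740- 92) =-0.01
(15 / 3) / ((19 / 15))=75 / 19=3.95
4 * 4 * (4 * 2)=128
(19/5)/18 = 19/90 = 0.21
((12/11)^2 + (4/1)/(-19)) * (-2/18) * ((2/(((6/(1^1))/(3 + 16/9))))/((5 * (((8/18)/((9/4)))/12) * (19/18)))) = -435762/218405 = -2.00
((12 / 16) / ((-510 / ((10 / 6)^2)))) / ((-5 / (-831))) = -277 / 408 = -0.68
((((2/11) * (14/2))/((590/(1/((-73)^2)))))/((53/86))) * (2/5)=1204/4582540325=0.00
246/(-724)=-123/362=-0.34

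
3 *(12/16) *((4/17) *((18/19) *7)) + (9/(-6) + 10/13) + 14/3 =187613/25194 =7.45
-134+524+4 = 394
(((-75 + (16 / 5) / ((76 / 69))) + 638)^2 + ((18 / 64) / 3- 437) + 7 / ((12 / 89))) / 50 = 277129976641 / 43320000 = 6397.28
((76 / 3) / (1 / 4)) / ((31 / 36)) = 3648 / 31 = 117.68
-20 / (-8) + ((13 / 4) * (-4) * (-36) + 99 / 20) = 9509 / 20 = 475.45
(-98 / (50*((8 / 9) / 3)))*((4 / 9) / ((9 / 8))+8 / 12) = -2107 / 300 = -7.02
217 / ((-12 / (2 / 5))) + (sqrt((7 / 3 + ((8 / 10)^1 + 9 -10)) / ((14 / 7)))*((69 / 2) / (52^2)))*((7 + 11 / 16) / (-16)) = -217 / 30 -2829*sqrt(15) / 1730560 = -7.24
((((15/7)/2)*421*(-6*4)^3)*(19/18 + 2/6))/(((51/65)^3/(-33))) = 20348614000000/34391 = 591684277.86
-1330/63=-190/9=-21.11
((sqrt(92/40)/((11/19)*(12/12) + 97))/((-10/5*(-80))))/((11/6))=19*sqrt(230)/5438400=0.00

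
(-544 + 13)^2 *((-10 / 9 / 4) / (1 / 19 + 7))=-2976255 / 268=-11105.43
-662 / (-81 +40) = 662 / 41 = 16.15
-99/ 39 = -33/ 13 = -2.54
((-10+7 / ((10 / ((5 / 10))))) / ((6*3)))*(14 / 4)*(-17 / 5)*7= 160769 / 3600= 44.66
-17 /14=-1.21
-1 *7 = -7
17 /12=1.42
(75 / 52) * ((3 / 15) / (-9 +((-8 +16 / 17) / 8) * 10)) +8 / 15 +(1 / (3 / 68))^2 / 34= 3693583 / 236340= 15.63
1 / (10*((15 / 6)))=1 / 25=0.04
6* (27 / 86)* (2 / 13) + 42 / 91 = 420 / 559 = 0.75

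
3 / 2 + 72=73.50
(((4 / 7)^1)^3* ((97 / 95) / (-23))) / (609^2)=-6208 / 277958619855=-0.00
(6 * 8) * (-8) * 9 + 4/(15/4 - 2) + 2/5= -3453.31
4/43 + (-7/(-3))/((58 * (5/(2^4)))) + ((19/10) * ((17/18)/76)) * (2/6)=618511/2693520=0.23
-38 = -38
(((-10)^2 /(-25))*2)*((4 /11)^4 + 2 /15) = -264976 /219615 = -1.21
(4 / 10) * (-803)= -1606 / 5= -321.20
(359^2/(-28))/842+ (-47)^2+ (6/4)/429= 7428933717/3371368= 2203.54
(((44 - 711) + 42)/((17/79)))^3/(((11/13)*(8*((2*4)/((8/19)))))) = -1564821044921875/8214536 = -190494149.02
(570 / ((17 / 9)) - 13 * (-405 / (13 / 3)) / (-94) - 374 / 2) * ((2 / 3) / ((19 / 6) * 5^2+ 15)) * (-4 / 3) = -1301912 / 1354305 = -0.96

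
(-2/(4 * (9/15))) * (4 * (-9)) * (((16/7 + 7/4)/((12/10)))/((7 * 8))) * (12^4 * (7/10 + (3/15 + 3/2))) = 4393440/49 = 89662.04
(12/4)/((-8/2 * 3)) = -1/4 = -0.25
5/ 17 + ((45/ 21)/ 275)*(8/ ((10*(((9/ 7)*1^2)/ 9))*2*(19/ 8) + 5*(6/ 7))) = 43441/ 144925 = 0.30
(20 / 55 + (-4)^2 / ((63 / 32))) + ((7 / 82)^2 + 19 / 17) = 761700449 / 79215444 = 9.62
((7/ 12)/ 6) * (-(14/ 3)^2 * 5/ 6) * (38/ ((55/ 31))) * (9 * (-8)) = 808108/ 297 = 2720.90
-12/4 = -3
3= 3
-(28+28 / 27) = -784 / 27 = -29.04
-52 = -52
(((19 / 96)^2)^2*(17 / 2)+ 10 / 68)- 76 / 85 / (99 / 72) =-77852059001 / 158827806720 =-0.49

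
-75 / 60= -5 / 4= -1.25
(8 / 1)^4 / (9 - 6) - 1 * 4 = 4084 / 3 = 1361.33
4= 4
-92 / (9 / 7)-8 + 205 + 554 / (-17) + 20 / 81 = 128203 / 1377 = 93.10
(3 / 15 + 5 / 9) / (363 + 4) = 34 / 16515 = 0.00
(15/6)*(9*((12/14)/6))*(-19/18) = -95/28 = -3.39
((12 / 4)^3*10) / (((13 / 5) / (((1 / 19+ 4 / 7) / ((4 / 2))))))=56025 / 1729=32.40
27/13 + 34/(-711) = 18755/9243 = 2.03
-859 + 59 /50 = -42891 /50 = -857.82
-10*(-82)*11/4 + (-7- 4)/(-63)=142076/63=2255.17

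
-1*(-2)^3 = 8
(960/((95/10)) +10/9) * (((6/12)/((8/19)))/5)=1747/72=24.26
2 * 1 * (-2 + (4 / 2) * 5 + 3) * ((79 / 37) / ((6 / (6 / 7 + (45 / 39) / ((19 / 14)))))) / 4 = 213774 / 63973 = 3.34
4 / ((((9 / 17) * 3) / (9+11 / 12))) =2023 / 81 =24.98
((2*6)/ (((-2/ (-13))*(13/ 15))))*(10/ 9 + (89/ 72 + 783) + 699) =534365/ 4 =133591.25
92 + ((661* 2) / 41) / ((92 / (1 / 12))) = 2082805 / 22632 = 92.03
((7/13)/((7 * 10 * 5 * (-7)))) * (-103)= 103/4550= 0.02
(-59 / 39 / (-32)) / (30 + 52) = 59 / 102336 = 0.00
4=4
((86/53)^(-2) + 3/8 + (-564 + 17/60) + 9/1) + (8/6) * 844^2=949227.37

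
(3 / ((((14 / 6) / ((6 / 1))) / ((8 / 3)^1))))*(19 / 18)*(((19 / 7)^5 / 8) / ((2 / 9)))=423412929 / 235298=1799.48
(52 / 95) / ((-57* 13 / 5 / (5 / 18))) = -10 / 9747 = -0.00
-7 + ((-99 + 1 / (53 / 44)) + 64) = -2182 / 53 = -41.17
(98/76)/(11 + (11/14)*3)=343/3553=0.10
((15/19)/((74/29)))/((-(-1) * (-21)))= -145/9842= -0.01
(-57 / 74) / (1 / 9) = -513 / 74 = -6.93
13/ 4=3.25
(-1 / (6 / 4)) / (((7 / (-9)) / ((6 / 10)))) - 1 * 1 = -17 / 35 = -0.49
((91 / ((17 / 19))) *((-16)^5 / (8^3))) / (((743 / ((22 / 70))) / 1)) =-5564416 / 63155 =-88.11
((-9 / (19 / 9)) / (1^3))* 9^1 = -38.37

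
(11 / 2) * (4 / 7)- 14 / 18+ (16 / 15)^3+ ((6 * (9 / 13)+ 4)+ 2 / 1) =4217611 / 307125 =13.73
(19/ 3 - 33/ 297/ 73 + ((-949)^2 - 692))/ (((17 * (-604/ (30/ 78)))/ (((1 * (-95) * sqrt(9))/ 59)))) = 280841077175/ 1724746764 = 162.83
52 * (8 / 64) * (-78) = -507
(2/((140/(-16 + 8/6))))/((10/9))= -33/175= -0.19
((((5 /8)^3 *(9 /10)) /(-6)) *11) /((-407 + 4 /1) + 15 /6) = 275 /273408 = 0.00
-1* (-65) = 65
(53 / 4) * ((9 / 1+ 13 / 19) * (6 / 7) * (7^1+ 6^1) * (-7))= -190164 / 19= -10008.63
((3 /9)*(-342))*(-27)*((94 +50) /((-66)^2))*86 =8750.68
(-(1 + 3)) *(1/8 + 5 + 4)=-36.50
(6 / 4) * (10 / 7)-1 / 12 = 173 / 84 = 2.06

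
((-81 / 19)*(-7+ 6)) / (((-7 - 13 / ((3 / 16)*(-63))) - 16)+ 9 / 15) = -0.20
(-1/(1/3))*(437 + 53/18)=-7919/6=-1319.83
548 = 548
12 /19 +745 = 14167 /19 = 745.63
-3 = -3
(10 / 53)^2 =0.04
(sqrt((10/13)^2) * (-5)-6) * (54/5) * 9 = -62208/65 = -957.05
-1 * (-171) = 171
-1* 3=-3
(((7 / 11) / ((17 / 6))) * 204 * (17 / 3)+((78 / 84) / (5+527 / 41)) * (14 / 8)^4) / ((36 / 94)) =679.21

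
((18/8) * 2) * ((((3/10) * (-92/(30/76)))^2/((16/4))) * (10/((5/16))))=109998144/625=175997.03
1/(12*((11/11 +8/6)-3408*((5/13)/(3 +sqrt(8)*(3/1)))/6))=-18460*sqrt(2)/7490753-45201/29963012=-0.00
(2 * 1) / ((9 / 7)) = 14 / 9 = 1.56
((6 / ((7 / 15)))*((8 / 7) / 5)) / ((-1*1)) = -144 / 49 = -2.94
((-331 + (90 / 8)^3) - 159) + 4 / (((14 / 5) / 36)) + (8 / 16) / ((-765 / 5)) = 67533211 / 68544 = 985.25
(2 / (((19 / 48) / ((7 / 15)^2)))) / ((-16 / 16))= -1568 / 1425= -1.10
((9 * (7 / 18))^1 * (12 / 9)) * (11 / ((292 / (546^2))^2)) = 285134687838 / 5329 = 53506227.78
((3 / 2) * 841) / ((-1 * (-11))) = 2523 / 22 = 114.68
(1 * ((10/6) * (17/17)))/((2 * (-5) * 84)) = -1/504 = -0.00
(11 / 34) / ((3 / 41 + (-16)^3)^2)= 18491 / 958850744626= 0.00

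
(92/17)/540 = 23/2295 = 0.01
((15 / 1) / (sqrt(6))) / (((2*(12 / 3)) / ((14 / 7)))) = 5*sqrt(6) / 8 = 1.53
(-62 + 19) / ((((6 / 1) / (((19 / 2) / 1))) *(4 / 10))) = -4085 / 24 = -170.21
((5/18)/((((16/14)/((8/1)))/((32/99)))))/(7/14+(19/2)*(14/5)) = 5600/241461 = 0.02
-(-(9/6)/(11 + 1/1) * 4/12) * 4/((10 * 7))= 1/420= 0.00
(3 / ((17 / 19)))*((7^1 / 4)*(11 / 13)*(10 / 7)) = 3135 / 442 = 7.09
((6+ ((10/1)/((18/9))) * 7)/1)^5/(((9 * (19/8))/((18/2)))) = 926849608/19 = 48781558.32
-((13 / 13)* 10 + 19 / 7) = -89 / 7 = -12.71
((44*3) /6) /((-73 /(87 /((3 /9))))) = -5742 /73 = -78.66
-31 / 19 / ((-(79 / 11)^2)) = 3751 / 118579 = 0.03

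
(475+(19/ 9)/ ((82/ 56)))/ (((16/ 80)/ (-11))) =-9669385/ 369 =-26204.30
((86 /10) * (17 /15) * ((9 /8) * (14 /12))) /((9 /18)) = 5117 /200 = 25.58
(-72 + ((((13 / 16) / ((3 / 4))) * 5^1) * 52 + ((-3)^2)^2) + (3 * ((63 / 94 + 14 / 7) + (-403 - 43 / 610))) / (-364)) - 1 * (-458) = 5885575441 / 7826910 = 751.97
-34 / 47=-0.72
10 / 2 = 5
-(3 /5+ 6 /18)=-14 /15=-0.93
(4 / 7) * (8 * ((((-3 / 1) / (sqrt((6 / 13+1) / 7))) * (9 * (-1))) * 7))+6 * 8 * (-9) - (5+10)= -447+864 * sqrt(1729) / 19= 1443.85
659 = 659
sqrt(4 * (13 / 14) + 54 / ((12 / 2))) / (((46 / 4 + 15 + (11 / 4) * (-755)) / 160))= -640 * sqrt(623) / 57393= -0.28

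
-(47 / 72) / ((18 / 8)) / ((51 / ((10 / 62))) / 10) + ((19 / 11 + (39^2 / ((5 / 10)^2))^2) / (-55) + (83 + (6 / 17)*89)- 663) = -10436908402640 / 15495381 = -673549.65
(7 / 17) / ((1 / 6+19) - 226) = -42 / 21097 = -0.00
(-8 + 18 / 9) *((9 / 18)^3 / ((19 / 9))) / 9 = -0.04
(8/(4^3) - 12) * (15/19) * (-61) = 4575/8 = 571.88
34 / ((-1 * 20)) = -17 / 10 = -1.70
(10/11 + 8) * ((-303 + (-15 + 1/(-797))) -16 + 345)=859068/8767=97.99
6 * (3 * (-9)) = -162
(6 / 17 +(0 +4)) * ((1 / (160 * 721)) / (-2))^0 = 74 / 17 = 4.35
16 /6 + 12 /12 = 11 /3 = 3.67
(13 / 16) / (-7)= -13 / 112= -0.12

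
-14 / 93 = -0.15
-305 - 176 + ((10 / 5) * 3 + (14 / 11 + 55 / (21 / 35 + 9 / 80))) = -248627 / 627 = -396.53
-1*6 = -6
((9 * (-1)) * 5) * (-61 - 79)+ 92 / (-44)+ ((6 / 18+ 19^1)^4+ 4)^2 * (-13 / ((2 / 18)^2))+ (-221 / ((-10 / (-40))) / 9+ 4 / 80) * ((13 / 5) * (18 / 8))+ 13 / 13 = -7325627730949031993 / 356400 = -20554511029598.86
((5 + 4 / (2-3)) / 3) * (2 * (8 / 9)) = 16 / 27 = 0.59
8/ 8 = 1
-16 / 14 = -8 / 7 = -1.14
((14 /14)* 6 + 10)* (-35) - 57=-617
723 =723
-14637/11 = -1330.64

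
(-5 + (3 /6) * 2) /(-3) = 4 /3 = 1.33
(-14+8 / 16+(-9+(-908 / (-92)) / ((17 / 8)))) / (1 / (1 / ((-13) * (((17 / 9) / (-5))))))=-628335 / 172822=-3.64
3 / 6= 1 / 2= 0.50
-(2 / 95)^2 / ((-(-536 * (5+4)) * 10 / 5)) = -1 / 21768300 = -0.00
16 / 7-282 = -1958 / 7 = -279.71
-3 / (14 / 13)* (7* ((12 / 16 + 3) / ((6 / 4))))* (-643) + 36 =125529 / 4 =31382.25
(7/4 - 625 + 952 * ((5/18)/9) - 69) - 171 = -270173/324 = -833.87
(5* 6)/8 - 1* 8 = -17/4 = -4.25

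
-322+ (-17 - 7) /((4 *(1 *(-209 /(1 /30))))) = -336489 /1045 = -322.00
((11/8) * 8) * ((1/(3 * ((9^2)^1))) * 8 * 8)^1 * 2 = 1408/243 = 5.79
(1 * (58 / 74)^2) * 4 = 3364 / 1369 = 2.46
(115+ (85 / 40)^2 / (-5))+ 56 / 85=624271 / 5440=114.76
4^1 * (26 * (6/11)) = 56.73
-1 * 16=-16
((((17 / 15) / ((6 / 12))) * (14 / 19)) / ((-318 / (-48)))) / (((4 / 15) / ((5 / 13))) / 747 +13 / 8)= 0.16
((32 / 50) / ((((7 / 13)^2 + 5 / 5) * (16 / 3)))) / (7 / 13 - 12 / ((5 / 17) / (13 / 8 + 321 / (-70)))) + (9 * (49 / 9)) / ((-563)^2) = 17572642010 / 19074051112817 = 0.00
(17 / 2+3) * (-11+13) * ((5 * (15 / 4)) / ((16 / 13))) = 350.39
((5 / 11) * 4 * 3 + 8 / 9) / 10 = 314 / 495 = 0.63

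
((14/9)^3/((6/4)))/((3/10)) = 54880/6561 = 8.36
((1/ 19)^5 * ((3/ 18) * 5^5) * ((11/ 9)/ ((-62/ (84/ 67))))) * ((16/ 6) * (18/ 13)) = -3850000/ 200571447297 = -0.00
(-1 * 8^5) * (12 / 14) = -196608 / 7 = -28086.86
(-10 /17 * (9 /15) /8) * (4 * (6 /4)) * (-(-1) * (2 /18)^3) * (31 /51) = -31 /140454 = -0.00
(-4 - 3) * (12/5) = -84/5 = -16.80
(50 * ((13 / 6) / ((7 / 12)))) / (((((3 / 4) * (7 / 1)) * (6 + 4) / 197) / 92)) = 64112.11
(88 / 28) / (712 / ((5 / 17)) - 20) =55 / 42014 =0.00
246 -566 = -320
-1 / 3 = -0.33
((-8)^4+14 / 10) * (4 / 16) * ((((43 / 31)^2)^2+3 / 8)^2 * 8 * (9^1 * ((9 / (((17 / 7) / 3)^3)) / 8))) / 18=144423.02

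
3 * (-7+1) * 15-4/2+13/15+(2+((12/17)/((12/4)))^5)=-5731947349/21297855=-269.13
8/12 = 2/3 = 0.67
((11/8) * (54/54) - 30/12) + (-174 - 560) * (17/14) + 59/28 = -49857/56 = -890.30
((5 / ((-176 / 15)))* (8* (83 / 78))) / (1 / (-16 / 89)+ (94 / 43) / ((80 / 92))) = 1784500 / 1499641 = 1.19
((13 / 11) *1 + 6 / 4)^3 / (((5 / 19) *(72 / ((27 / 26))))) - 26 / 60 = 20723713 / 33221760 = 0.62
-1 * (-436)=436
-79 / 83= -0.95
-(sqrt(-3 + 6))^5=-9 * sqrt(3)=-15.59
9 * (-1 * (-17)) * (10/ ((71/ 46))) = 70380/ 71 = 991.27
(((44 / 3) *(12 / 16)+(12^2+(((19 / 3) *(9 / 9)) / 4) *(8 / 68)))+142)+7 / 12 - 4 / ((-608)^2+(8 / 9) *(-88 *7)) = 12612362401 / 42356112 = 297.77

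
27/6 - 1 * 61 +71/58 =-1603/29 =-55.28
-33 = -33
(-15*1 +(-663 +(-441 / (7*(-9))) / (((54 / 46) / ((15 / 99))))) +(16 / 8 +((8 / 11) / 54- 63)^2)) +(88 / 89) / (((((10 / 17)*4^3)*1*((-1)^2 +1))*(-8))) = 33082608964117 / 10048769280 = 3292.21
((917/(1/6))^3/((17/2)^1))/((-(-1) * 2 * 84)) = 1982816262/17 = 116636250.71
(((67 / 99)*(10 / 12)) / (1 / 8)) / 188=335 / 13959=0.02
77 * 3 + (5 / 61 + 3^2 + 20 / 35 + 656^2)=183856231 / 427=430576.65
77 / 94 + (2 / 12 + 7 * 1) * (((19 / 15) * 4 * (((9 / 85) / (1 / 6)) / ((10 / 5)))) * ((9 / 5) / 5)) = 4965217 / 998750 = 4.97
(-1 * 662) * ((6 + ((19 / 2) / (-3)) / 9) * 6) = -201910 / 9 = -22434.44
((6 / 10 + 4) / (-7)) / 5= -23 / 175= -0.13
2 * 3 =6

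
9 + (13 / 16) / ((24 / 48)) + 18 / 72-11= -1 / 8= -0.12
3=3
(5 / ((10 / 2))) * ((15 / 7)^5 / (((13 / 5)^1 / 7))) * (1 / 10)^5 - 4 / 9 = -3984329 / 8989344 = -0.44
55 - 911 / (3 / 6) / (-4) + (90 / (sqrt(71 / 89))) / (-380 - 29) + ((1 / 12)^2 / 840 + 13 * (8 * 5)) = 124649281 / 120960 - 90 * sqrt(6319) / 29039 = 1030.25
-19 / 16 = -1.19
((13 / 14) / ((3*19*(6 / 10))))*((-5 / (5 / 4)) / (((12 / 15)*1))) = -0.14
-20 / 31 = -0.65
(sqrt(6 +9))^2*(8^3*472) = 3624960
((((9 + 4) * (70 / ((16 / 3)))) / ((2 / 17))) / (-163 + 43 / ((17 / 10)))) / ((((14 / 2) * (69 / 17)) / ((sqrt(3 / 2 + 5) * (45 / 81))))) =-1596725 * sqrt(26) / 15506784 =-0.53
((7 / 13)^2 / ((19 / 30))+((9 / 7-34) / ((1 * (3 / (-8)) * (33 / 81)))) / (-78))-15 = -4274271 / 247247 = -17.29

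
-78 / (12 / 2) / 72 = -13 / 72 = -0.18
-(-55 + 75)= -20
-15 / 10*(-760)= 1140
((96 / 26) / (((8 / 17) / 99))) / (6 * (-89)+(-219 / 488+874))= 4927824 / 2154113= 2.29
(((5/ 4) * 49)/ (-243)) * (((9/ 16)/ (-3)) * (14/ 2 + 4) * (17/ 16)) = 45815/ 82944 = 0.55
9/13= 0.69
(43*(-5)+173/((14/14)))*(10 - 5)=-210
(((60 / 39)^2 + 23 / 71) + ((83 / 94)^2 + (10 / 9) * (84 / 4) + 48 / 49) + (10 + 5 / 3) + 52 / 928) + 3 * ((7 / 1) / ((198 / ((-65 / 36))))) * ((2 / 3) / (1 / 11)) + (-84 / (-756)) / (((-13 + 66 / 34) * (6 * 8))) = 7439479314074449 / 195253955193024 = 38.10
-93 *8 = -744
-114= -114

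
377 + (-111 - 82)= 184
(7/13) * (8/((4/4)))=56/13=4.31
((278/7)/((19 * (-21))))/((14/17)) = -2363/19551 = -0.12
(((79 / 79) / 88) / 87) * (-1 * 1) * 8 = -1 / 957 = -0.00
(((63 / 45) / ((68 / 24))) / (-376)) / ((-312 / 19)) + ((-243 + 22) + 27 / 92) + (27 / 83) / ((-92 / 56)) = -700842628063 / 3172605280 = -220.90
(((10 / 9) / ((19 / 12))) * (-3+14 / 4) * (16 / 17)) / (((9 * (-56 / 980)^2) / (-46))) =-4508000 / 8721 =-516.91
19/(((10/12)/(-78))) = -1778.40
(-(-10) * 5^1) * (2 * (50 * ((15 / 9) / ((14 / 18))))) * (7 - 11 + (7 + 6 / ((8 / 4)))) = 64285.71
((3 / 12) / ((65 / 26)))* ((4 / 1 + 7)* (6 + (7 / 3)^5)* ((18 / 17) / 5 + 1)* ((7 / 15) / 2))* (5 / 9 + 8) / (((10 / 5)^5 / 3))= 2230839611 / 118972800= 18.75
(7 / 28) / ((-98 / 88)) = -11 / 49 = -0.22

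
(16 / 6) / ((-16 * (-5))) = 1 / 30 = 0.03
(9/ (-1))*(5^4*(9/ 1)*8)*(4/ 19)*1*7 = -11340000/ 19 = -596842.11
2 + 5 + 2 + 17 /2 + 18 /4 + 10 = 32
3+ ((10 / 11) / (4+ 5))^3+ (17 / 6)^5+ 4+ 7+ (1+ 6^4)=46375504649 / 31049568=1493.60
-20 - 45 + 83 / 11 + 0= -57.45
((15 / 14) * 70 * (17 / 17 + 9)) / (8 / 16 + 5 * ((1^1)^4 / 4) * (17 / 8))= 24000 / 101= 237.62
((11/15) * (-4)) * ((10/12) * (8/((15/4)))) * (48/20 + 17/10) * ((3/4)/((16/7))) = -3157/450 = -7.02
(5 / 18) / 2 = 5 / 36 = 0.14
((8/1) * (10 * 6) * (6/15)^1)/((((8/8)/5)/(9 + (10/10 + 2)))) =11520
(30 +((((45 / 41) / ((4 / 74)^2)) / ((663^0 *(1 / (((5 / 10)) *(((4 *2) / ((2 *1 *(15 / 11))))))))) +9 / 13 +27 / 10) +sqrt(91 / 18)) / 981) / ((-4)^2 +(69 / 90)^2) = 1.84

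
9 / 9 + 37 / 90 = 127 / 90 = 1.41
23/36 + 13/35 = 1273/1260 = 1.01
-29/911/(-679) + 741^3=251676563450978/618569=406869021.00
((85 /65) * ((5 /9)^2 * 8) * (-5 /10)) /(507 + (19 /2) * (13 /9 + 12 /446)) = -151640 /48934197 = -0.00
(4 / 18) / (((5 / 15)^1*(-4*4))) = -1 / 24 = -0.04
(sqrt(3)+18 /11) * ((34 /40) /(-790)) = -17 * sqrt(3) /15800 -153 /86900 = -0.00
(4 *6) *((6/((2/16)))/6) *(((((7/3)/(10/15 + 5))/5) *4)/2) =2688/85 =31.62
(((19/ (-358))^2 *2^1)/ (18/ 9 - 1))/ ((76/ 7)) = 133/ 256328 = 0.00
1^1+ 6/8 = 7/4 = 1.75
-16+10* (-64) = -656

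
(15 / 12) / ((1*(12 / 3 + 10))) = 5 / 56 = 0.09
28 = 28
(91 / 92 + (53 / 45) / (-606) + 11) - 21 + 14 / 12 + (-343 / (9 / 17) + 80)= -722213543 / 1254420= -575.74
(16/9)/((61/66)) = 352/183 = 1.92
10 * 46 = 460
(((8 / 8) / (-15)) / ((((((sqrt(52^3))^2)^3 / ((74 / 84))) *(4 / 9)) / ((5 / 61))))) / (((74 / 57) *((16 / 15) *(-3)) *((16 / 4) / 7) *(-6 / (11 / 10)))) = -209 / 694576164461684457472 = -0.00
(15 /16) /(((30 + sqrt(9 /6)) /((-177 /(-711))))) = 1475 /189284 -295* sqrt(6) /2271408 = 0.01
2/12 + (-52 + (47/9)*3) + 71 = 34.83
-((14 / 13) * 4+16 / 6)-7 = -545 / 39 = -13.97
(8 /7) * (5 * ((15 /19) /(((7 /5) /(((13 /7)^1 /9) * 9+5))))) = 22.10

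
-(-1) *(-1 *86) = -86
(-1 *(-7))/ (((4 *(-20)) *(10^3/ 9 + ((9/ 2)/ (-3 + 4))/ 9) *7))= -9/ 80360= -0.00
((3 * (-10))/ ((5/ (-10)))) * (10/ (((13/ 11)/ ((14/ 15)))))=6160/ 13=473.85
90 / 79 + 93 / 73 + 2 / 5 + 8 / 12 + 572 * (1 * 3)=148743607 / 86505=1719.48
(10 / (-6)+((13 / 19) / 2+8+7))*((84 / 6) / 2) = 10913 / 114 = 95.73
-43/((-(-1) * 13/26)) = -86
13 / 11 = 1.18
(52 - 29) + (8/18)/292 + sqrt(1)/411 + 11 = 3060662/90009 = 34.00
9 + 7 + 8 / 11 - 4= 140 / 11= 12.73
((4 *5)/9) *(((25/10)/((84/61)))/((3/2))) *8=12200/567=21.52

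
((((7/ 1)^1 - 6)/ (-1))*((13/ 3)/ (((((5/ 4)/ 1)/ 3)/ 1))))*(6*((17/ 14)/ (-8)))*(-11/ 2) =-7293/ 140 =-52.09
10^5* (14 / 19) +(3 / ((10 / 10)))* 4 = 1400228 / 19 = 73696.21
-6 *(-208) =1248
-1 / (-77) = 1 / 77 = 0.01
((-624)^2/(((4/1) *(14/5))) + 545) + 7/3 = 741574/21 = 35313.05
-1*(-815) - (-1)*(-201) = 614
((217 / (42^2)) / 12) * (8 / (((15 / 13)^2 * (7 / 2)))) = 5239 / 297675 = 0.02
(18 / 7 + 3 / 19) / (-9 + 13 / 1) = 363 / 532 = 0.68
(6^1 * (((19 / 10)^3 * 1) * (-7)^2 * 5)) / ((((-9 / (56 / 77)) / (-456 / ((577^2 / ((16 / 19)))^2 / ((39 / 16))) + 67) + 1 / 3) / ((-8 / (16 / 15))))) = -1280419569923249225169 / 2516661230226865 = -508777.09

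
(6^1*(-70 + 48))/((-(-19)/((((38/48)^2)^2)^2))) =-9832589129/9172942848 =-1.07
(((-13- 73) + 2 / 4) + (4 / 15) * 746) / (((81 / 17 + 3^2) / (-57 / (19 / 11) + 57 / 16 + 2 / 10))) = -135313489 / 561600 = -240.94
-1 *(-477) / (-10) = -477 / 10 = -47.70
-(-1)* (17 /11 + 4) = 61 /11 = 5.55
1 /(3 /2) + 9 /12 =17 /12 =1.42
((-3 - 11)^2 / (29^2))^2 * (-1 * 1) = -38416 / 707281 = -0.05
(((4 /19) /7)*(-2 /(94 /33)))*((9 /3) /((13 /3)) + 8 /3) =-5764 /81263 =-0.07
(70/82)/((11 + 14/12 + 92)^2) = 252/3203125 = 0.00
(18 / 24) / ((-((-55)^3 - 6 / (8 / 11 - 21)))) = 669 / 148406236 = 0.00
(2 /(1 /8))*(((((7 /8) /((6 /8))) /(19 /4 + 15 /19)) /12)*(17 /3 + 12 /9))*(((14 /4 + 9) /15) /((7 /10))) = 2.34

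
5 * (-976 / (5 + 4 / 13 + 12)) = -12688 / 45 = -281.96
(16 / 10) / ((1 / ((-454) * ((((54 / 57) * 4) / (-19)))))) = 261504 / 1805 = 144.88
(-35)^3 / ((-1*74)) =42875 / 74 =579.39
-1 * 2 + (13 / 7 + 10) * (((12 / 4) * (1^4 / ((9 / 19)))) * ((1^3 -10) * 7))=-4733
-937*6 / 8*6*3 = -25299 / 2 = -12649.50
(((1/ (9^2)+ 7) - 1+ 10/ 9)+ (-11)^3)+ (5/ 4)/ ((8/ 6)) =-1714529/ 1296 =-1322.94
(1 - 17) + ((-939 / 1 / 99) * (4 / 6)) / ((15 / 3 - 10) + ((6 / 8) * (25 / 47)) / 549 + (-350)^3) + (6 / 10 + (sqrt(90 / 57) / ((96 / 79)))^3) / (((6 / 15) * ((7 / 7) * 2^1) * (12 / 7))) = -12120663813919427 / 778837842813360 + 86281825 * sqrt(570) / 2555117568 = -14.76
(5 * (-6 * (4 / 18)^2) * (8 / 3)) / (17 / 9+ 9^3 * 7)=-0.00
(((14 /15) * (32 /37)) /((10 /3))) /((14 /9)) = 144 /925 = 0.16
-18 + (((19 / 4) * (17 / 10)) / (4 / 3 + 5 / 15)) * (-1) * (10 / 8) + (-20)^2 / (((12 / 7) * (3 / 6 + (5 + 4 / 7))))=117301 / 8160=14.38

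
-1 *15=-15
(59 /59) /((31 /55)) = 1.77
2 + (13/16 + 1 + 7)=10.81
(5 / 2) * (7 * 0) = 0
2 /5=0.40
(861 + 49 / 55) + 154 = 55874 / 55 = 1015.89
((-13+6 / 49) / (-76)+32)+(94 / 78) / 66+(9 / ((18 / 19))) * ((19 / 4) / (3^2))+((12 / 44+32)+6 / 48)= 83393693 / 1198197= 69.60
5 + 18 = 23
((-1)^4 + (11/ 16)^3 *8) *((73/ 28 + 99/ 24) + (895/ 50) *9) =86608099/ 143360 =604.13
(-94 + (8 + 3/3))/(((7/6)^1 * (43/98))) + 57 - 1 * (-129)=858/43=19.95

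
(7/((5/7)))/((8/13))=637/40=15.92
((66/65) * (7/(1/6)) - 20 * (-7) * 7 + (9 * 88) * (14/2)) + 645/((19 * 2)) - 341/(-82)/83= 27669222579/4202705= 6583.67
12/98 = 6/49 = 0.12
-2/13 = -0.15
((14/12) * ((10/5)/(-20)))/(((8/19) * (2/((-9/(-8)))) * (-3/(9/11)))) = 1197/28160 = 0.04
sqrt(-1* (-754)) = sqrt(754) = 27.46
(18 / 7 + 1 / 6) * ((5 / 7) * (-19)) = -10925 / 294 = -37.16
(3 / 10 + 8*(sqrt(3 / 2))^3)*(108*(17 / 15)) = 1835.63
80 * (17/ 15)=272/ 3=90.67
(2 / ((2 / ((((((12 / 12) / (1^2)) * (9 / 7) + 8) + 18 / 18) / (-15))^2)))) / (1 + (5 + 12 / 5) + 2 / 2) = 576 / 11515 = 0.05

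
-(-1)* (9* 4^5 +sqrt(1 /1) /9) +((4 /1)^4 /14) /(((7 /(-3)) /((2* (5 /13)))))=52801405 /5733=9210.08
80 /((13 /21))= 1680 /13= 129.23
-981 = -981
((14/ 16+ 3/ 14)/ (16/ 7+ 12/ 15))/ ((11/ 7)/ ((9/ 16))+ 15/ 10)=2135/ 25968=0.08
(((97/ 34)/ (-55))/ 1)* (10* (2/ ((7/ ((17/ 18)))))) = -97/ 693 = -0.14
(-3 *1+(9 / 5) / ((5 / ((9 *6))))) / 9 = 137 / 75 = 1.83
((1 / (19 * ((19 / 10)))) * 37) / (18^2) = 0.00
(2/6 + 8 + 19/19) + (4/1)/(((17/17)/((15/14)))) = 286/21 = 13.62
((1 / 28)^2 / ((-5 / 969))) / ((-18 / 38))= 6137 / 11760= 0.52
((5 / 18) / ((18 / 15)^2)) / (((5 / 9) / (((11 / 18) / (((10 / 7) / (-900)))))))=-9625 / 72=-133.68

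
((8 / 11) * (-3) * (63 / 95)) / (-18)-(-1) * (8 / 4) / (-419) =33106 / 437855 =0.08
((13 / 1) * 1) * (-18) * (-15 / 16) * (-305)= -535275 / 8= -66909.38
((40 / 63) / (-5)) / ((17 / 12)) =-0.09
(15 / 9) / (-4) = -5 / 12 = -0.42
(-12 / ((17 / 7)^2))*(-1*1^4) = 2.03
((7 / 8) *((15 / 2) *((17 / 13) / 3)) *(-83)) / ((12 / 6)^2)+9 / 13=-48809 / 832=-58.66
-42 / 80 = -21 / 40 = -0.52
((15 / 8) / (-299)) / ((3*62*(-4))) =5 / 593216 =0.00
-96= -96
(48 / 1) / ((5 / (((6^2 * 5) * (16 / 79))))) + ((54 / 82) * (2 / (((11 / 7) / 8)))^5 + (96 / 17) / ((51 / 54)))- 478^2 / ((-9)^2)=849863291368342604 / 12211168820301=69597.21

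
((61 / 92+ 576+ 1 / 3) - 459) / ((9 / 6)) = 78.66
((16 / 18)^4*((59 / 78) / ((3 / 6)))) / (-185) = -241664 / 47337615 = -0.01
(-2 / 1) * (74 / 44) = -37 / 11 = -3.36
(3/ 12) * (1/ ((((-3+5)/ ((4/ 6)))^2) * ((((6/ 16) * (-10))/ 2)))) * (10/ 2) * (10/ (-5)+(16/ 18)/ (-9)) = 340/ 2187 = 0.16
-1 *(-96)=96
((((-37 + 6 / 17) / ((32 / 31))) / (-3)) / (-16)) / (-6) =19313 / 156672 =0.12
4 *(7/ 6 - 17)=-190/ 3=-63.33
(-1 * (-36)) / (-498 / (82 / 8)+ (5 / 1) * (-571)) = -1476 / 119047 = -0.01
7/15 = 0.47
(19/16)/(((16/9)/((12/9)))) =57/64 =0.89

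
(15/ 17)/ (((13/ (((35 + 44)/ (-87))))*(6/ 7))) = -2765/ 38454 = -0.07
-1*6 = -6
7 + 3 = 10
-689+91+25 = -573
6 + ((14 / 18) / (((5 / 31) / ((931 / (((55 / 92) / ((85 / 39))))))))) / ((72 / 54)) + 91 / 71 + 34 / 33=5612269172 / 456885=12283.77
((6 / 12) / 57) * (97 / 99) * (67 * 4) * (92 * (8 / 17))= 9566528 / 95931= 99.72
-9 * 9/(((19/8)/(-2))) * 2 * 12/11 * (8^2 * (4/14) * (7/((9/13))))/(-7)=-5750784/1463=-3930.82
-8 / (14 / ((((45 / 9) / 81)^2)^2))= -2500 / 301327047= -0.00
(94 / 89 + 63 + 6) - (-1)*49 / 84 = 75443 / 1068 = 70.64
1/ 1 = 1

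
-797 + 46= -751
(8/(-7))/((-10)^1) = 4/35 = 0.11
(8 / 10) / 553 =4 / 2765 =0.00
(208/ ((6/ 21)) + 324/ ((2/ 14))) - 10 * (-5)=3046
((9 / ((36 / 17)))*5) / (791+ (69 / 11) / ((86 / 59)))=40205 / 1504714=0.03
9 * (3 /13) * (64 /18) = 96 /13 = 7.38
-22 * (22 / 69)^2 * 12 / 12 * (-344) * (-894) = -1091547776 / 1587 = -687805.78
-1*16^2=-256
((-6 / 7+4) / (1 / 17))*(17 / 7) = 129.76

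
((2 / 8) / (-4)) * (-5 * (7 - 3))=1.25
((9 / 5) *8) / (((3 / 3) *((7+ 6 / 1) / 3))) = 3.32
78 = 78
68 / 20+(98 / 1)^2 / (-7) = -6843 / 5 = -1368.60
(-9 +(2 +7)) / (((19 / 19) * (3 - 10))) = 0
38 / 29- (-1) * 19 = 20.31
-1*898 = -898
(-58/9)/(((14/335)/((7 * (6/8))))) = -9715/12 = -809.58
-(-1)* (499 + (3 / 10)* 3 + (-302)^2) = 917039 / 10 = 91703.90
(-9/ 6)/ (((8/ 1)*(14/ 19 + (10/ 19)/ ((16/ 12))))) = -57/ 344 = -0.17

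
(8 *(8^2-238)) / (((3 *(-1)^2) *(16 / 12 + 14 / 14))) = -1392 / 7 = -198.86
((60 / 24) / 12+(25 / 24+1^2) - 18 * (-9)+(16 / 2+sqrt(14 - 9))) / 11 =sqrt(5) / 11+689 / 44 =15.86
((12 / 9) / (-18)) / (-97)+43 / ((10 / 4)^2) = 450518 / 65475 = 6.88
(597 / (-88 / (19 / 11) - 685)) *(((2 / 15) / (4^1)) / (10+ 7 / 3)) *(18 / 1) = -34029 / 862285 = -0.04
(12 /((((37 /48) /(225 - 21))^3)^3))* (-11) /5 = -109248774614515912060195355860930658304 /649808698975385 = -168124518472557870577841.20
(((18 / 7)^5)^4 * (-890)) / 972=-11672767729004639480709120 / 79792266297612001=-146289462.26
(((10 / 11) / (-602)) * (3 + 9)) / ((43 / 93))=-5580 / 142373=-0.04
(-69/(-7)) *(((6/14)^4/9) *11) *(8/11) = 4968/16807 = 0.30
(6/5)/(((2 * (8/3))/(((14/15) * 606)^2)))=8997282/125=71978.26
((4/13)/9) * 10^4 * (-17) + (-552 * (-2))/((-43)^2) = -1257190832/216333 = -5811.37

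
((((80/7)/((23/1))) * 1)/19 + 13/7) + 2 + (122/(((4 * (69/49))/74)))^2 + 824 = 232460310826/90459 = 2569786.43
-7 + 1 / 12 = -83 / 12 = -6.92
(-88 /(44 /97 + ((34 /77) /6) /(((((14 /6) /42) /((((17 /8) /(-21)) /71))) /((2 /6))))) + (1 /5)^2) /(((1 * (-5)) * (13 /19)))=1861602466819 /32789248375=56.77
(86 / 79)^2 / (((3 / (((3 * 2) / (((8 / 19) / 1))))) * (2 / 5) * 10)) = 35131 / 24964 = 1.41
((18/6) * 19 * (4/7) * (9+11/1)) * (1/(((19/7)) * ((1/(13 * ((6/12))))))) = 1560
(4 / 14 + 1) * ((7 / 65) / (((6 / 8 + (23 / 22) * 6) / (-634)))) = -12.50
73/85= 0.86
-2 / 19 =-0.11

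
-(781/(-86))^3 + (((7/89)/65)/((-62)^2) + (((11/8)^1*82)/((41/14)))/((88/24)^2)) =29243536558054353/38896882041160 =751.82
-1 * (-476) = 476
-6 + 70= 64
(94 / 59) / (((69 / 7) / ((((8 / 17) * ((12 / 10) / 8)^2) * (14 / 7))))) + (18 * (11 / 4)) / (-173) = -56412771 / 199546850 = -0.28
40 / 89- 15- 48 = -62.55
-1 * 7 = -7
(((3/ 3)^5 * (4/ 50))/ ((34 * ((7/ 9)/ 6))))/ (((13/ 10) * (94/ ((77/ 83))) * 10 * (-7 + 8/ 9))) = -243/ 107765125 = -0.00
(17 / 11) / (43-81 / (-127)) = 127 / 3586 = 0.04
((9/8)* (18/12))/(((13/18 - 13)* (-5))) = 243/8840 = 0.03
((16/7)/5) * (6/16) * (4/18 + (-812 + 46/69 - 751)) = -28118/105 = -267.79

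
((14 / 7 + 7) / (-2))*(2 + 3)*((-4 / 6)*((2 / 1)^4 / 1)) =240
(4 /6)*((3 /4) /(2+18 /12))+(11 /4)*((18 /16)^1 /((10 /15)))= 2143 /448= 4.78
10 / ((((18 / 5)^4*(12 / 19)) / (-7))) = -415625 / 629856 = -0.66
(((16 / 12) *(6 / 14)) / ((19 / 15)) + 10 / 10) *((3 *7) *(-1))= -579 / 19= -30.47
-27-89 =-116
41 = 41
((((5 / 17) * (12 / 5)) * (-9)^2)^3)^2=843330077059682304 / 24137569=34938484362.68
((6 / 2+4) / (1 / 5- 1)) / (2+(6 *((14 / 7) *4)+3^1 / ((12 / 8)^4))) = -945 / 5464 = -0.17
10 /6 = 5 /3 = 1.67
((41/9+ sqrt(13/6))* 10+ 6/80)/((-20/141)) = -772069/2400 - 47* sqrt(78)/4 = -425.47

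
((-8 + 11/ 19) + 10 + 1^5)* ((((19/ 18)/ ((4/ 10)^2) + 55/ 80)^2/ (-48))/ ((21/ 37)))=-692152229/ 99283968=-6.97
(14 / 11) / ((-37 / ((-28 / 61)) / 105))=1.66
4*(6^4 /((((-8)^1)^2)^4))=81 /262144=0.00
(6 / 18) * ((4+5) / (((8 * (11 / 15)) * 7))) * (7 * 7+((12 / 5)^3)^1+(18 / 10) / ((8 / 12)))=147429 / 30800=4.79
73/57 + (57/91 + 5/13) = 11887/5187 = 2.29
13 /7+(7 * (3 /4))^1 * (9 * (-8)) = -2633 /7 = -376.14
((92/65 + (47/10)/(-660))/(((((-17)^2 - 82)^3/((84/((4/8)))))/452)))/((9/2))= 764605912/285383981025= 0.00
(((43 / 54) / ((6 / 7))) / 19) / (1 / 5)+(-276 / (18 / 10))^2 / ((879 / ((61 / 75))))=39680069 / 1803708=22.00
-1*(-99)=99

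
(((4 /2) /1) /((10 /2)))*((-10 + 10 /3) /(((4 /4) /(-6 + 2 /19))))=896 /57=15.72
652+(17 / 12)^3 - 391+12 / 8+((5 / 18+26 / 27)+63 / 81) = 462001 / 1728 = 267.36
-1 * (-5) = 5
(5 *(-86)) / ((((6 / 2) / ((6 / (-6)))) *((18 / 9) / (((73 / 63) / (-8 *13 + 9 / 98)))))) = -219730 / 274941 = -0.80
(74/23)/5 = 74/115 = 0.64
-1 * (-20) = 20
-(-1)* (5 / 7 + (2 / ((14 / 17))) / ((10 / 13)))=271 / 70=3.87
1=1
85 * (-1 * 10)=-850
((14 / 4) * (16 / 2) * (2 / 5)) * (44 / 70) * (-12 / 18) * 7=-2464 / 75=-32.85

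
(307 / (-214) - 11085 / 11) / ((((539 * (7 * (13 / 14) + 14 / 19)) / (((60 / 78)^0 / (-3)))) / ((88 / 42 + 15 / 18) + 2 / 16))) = 2572739061 / 9769806200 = 0.26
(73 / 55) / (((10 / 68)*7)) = 2482 / 1925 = 1.29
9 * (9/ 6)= 27/ 2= 13.50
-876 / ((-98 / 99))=43362 / 49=884.94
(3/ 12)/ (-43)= -0.01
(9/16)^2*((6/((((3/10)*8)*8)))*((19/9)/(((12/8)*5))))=0.03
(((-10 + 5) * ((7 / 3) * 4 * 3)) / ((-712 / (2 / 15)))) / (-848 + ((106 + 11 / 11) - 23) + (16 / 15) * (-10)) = -1 / 29548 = -0.00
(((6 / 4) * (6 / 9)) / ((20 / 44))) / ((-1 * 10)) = -11 / 50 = -0.22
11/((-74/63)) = -693/74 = -9.36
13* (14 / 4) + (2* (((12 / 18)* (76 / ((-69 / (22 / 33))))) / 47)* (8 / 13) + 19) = 48936871 / 758862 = 64.49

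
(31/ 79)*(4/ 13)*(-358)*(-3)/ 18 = 22196/ 3081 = 7.20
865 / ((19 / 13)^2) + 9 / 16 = 2342209 / 5776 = 405.51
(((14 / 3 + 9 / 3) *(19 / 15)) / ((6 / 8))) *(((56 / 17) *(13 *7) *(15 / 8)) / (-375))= -1113476 / 57375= -19.41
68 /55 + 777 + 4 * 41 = 51823 /55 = 942.24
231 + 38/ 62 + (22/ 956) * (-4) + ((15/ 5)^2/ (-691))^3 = 565957535371237/ 2444520799739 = 231.52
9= 9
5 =5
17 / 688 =0.02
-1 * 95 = -95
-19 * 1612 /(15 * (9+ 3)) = -7657 /45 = -170.16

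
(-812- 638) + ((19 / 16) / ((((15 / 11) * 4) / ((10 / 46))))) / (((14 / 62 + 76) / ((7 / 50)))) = -756538034647 / 521750400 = -1450.00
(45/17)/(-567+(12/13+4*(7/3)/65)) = -675/144313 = -0.00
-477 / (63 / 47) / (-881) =2491 / 6167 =0.40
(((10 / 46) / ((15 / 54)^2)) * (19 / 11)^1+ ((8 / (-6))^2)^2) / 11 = 822476 / 1127115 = 0.73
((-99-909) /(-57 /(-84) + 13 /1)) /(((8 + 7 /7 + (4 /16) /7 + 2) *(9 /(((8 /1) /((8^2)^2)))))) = -343 /236694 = -0.00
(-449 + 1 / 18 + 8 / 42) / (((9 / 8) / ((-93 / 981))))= 37.82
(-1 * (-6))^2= 36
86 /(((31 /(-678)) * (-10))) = 29154 /155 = 188.09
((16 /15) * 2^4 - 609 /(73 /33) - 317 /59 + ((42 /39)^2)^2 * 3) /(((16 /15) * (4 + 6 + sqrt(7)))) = -299349214630 /11440137111 + 29934921463 * sqrt(7) /11440137111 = -19.24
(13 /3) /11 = 13 /33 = 0.39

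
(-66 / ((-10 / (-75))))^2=245025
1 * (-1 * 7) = -7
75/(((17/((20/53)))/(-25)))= -37500/901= -41.62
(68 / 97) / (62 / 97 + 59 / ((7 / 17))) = 476 / 97725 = 0.00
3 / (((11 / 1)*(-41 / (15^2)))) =-675 / 451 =-1.50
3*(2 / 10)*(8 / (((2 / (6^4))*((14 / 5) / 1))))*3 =23328 / 7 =3332.57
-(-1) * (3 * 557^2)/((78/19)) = 5894731/26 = 226720.42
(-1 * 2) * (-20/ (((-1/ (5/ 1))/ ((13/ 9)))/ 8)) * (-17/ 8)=44200/ 9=4911.11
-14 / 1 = -14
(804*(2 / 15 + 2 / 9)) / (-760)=-536 / 1425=-0.38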